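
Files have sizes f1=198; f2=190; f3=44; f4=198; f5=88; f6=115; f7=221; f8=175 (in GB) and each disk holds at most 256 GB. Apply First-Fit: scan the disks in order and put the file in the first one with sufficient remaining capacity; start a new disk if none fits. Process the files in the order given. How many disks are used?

f1 (198 GB) → disk 1 (remaining 58 GB)
f2 (190 GB) → disk 2 (remaining 66 GB)
f3 (44 GB) → disk 1 (remaining 14 GB)
f4 (198 GB) → disk 3 (remaining 58 GB)
f5 (88 GB) → disk 4 (remaining 168 GB)
f6 (115 GB) → disk 4 (remaining 53 GB)
f7 (221 GB) → disk 5 (remaining 35 GB)
f8 (175 GB) → disk 6 (remaining 81 GB)
Final disks: [198,44] [190] [198] [88,115] [221] [175].

6 disks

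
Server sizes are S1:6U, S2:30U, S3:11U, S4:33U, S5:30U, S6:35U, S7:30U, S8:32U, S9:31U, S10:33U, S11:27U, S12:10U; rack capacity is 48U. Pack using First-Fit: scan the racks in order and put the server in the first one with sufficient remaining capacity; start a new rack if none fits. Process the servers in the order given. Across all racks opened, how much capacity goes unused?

rack 1: place S1 (6U), 42U left
rack 1: place S2 (30U), 12U left
rack 1: place S3 (11U), 1U left
rack 2: place S4 (33U), 15U left
rack 3: place S5 (30U), 18U left
rack 4: place S6 (35U), 13U left
rack 5: place S7 (30U), 18U left
rack 6: place S8 (32U), 16U left
rack 7: place S9 (31U), 17U left
rack 8: place S10 (33U), 15U left
rack 9: place S11 (27U), 21U left
rack 2: place S12 (10U), 5U left
9 racks × 48U = 432U; used 308U; unused 124U.

124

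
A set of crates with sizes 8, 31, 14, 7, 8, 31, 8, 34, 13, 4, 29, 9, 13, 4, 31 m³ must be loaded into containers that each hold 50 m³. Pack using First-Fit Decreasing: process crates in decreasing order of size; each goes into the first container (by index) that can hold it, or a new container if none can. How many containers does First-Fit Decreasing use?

Sorted descending: 34, 31, 31, 31, 29, 14, 13, 13, 9, 8, 8, 8, 7, 4, 4.
34 m³ → container 1 (remaining 16 m³)
31 m³ → container 2 (remaining 19 m³)
31 m³ → container 3 (remaining 19 m³)
31 m³ → container 4 (remaining 19 m³)
29 m³ → container 5 (remaining 21 m³)
14 m³ → container 1 (remaining 2 m³)
13 m³ → container 2 (remaining 6 m³)
13 m³ → container 3 (remaining 6 m³)
9 m³ → container 4 (remaining 10 m³)
8 m³ → container 4 (remaining 2 m³)
8 m³ → container 5 (remaining 13 m³)
8 m³ → container 5 (remaining 5 m³)
7 m³ → container 6 (remaining 43 m³)
4 m³ → container 2 (remaining 2 m³)
4 m³ → container 3 (remaining 2 m³)

6 containers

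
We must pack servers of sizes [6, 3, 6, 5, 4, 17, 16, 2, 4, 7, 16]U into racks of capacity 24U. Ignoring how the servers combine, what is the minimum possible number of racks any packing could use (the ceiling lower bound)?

4 racks

Total size = 6 + 3 + 6 + 5 + 4 + 17 + 16 + 2 + 4 + 7 + 16 = 86U.
⌈86 / 24⌉ = 4.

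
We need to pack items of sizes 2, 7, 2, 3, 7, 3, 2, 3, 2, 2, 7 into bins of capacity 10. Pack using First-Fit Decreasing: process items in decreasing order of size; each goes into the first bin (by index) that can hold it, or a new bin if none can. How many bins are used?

4 bins

Sorted descending: 7, 7, 7, 3, 3, 3, 2, 2, 2, 2, 2.
Put 7 in bin 1; 3 remain.
Put 7 in bin 2; 3 remain.
Put 7 in bin 3; 3 remain.
Put 3 in bin 1; 0 remain.
Put 3 in bin 2; 0 remain.
Put 3 in bin 3; 0 remain.
Put 2 in bin 4; 8 remain.
Put 2 in bin 4; 6 remain.
Put 2 in bin 4; 4 remain.
Put 2 in bin 4; 2 remain.
Put 2 in bin 4; 0 remain.
Final bins: [7,3] [7,3] [7,3] [2,2,2,2,2].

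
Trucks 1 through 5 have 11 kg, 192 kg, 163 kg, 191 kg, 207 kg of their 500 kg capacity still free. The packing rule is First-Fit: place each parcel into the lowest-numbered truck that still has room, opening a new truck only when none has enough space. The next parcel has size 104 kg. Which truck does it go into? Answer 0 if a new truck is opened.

2

Trucks with room: truck 2 (192 kg), truck 3 (163 kg), truck 4 (191 kg), truck 5 (207 kg).
The first with room is truck 2.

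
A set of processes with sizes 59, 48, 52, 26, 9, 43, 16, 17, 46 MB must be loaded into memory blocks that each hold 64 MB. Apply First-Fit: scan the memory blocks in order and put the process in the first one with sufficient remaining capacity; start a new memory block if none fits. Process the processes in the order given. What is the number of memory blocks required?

Put 59 MB in memory block 1; 5 MB remain.
Put 48 MB in memory block 2; 16 MB remain.
Put 52 MB in memory block 3; 12 MB remain.
Put 26 MB in memory block 4; 38 MB remain.
Put 9 MB in memory block 2; 7 MB remain.
Put 43 MB in memory block 5; 21 MB remain.
Put 16 MB in memory block 4; 22 MB remain.
Put 17 MB in memory block 4; 5 MB remain.
Put 46 MB in memory block 6; 18 MB remain.
Final memory blocks: [59] [48,9] [52] [26,16,17] [43] [46].

6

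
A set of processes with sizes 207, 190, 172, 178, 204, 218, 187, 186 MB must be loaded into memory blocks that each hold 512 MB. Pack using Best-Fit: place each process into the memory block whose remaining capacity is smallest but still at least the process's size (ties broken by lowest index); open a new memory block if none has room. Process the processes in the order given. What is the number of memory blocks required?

207 MB → memory block 1 (remaining 305 MB)
190 MB → memory block 1 (remaining 115 MB)
172 MB → memory block 2 (remaining 340 MB)
178 MB → memory block 2 (remaining 162 MB)
204 MB → memory block 3 (remaining 308 MB)
218 MB → memory block 3 (remaining 90 MB)
187 MB → memory block 4 (remaining 325 MB)
186 MB → memory block 4 (remaining 139 MB)
Final memory blocks: [207,190] [172,178] [204,218] [187,186].

4 memory blocks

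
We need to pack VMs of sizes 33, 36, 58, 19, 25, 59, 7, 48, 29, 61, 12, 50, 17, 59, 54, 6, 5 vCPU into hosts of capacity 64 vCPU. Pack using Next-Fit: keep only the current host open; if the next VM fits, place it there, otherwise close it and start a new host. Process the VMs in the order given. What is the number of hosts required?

13 hosts

33 vCPU → host 1 (remaining 31 vCPU)
36 vCPU → host 2 (remaining 28 vCPU)
58 vCPU → host 3 (remaining 6 vCPU)
19 vCPU → host 4 (remaining 45 vCPU)
25 vCPU → host 4 (remaining 20 vCPU)
59 vCPU → host 5 (remaining 5 vCPU)
7 vCPU → host 6 (remaining 57 vCPU)
48 vCPU → host 6 (remaining 9 vCPU)
29 vCPU → host 7 (remaining 35 vCPU)
61 vCPU → host 8 (remaining 3 vCPU)
12 vCPU → host 9 (remaining 52 vCPU)
50 vCPU → host 9 (remaining 2 vCPU)
17 vCPU → host 10 (remaining 47 vCPU)
59 vCPU → host 11 (remaining 5 vCPU)
54 vCPU → host 12 (remaining 10 vCPU)
6 vCPU → host 12 (remaining 4 vCPU)
5 vCPU → host 13 (remaining 59 vCPU)
Final hosts: [33] [36] [58] [19,25] [59] [7,48] [29] [61] [12,50] [17] [59] [54,6] [5].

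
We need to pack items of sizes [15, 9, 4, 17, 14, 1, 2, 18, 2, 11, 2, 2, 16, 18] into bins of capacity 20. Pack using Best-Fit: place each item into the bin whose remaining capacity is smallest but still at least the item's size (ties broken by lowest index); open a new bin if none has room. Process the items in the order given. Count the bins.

7

Put 15 in bin 1; 5 remain.
Put 9 in bin 2; 11 remain.
Put 4 in bin 1; 1 remain.
Put 17 in bin 3; 3 remain.
Put 14 in bin 4; 6 remain.
Put 1 in bin 1; 0 remain.
Put 2 in bin 3; 1 remain.
Put 18 in bin 5; 2 remain.
Put 2 in bin 5; 0 remain.
Put 11 in bin 2; 0 remain.
Put 2 in bin 4; 4 remain.
Put 2 in bin 4; 2 remain.
Put 16 in bin 6; 4 remain.
Put 18 in bin 7; 2 remain.
Final bins: [15,4,1] [9,11] [17,2] [14,2,2] [18,2] [16] [18].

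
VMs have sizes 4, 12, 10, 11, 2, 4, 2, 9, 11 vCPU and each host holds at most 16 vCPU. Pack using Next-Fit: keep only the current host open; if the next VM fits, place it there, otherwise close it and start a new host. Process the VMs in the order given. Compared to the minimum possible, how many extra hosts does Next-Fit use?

Next-Fit: [4,12] [10] [11,2] [4,2,9] [11] → 5 hosts.
Total size 65 vCPU; any packing needs at least ⌈65/16⌉ = 5 hosts.
So 5 is already optimal.

0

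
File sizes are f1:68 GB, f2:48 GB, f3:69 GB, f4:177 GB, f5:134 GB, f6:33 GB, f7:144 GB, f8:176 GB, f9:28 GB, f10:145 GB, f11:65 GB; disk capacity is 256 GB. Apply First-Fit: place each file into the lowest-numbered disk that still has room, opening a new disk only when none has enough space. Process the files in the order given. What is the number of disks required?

6

Put f1 (68 GB) in disk 1; 188 GB remain.
Put f2 (48 GB) in disk 1; 140 GB remain.
Put f3 (69 GB) in disk 1; 71 GB remain.
Put f4 (177 GB) in disk 2; 79 GB remain.
Put f5 (134 GB) in disk 3; 122 GB remain.
Put f6 (33 GB) in disk 1; 38 GB remain.
Put f7 (144 GB) in disk 4; 112 GB remain.
Put f8 (176 GB) in disk 5; 80 GB remain.
Put f9 (28 GB) in disk 1; 10 GB remain.
Put f10 (145 GB) in disk 6; 111 GB remain.
Put f11 (65 GB) in disk 2; 14 GB remain.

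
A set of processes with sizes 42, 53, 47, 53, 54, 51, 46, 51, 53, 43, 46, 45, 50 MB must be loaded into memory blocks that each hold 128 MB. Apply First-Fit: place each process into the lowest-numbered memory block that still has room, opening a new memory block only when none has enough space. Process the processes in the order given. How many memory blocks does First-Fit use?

Put 42 MB in memory block 1; 86 MB remain.
Put 53 MB in memory block 1; 33 MB remain.
Put 47 MB in memory block 2; 81 MB remain.
Put 53 MB in memory block 2; 28 MB remain.
Put 54 MB in memory block 3; 74 MB remain.
Put 51 MB in memory block 3; 23 MB remain.
Put 46 MB in memory block 4; 82 MB remain.
Put 51 MB in memory block 4; 31 MB remain.
Put 53 MB in memory block 5; 75 MB remain.
Put 43 MB in memory block 5; 32 MB remain.
Put 46 MB in memory block 6; 82 MB remain.
Put 45 MB in memory block 6; 37 MB remain.
Put 50 MB in memory block 7; 78 MB remain.
Final memory blocks: [42,53] [47,53] [54,51] [46,51] [53,43] [46,45] [50].

7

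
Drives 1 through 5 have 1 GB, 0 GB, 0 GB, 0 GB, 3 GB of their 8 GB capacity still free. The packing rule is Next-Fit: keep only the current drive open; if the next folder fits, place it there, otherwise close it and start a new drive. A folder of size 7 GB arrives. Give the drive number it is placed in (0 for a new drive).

0

Next-Fit only looks at drive 5, which has 3 GB free.
7 GB does not fit, so a new drive is opened.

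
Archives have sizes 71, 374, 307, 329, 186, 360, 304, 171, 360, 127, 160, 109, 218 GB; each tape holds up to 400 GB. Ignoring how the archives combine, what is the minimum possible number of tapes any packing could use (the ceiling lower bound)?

8

Total size = 71 + 374 + 307 + 329 + 186 + 360 + 304 + 171 + 360 + 127 + 160 + 109 + 218 = 3076 GB.
⌈3076 / 400⌉ = 8.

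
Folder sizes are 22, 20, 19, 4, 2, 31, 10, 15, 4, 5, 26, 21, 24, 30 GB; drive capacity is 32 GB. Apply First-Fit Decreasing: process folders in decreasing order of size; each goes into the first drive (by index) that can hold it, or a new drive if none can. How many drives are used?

Sorted descending: 31, 30, 26, 24, 22, 21, 20, 19, 15, 10, 5, 4, 4, 2.
drive 1: place 31 GB, 1 GB left
drive 2: place 30 GB, 2 GB left
drive 3: place 26 GB, 6 GB left
drive 4: place 24 GB, 8 GB left
drive 5: place 22 GB, 10 GB left
drive 6: place 21 GB, 11 GB left
drive 7: place 20 GB, 12 GB left
drive 8: place 19 GB, 13 GB left
drive 9: place 15 GB, 17 GB left
drive 5: place 10 GB, 0 GB left
drive 3: place 5 GB, 1 GB left
drive 4: place 4 GB, 4 GB left
drive 4: place 4 GB, 0 GB left
drive 2: place 2 GB, 0 GB left

9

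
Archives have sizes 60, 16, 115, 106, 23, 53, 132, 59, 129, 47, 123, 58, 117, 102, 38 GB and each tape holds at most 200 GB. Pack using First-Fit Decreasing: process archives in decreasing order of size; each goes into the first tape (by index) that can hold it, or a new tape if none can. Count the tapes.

Sorted descending: 132, 129, 123, 117, 115, 106, 102, 60, 59, 58, 53, 47, 38, 23, 16.
tape 1: place 132 GB, 68 GB left
tape 2: place 129 GB, 71 GB left
tape 3: place 123 GB, 77 GB left
tape 4: place 117 GB, 83 GB left
tape 5: place 115 GB, 85 GB left
tape 6: place 106 GB, 94 GB left
tape 7: place 102 GB, 98 GB left
tape 1: place 60 GB, 8 GB left
tape 2: place 59 GB, 12 GB left
tape 3: place 58 GB, 19 GB left
tape 4: place 53 GB, 30 GB left
tape 5: place 47 GB, 38 GB left
tape 5: place 38 GB, 0 GB left
tape 4: place 23 GB, 7 GB left
tape 3: place 16 GB, 3 GB left
Final tapes: [132,60] [129,59] [123,58,16] [117,53,23] [115,47,38] [106] [102].

7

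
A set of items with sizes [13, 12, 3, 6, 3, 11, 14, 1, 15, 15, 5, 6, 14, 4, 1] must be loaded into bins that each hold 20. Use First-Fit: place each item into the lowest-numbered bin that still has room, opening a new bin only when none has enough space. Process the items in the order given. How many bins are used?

7 bins

13 → bin 1 (remaining 7)
12 → bin 2 (remaining 8)
3 → bin 1 (remaining 4)
6 → bin 2 (remaining 2)
3 → bin 1 (remaining 1)
11 → bin 3 (remaining 9)
14 → bin 4 (remaining 6)
1 → bin 1 (remaining 0)
15 → bin 5 (remaining 5)
15 → bin 6 (remaining 5)
5 → bin 3 (remaining 4)
6 → bin 4 (remaining 0)
14 → bin 7 (remaining 6)
4 → bin 3 (remaining 0)
1 → bin 2 (remaining 1)
Final bins: [13,3,3,1] [12,6,1] [11,5,4] [14,6] [15] [15] [14].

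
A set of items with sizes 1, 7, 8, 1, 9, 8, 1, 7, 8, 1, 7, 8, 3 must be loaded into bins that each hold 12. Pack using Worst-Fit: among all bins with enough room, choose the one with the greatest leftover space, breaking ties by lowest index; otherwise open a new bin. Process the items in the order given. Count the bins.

1 → bin 1 (remaining 11)
7 → bin 1 (remaining 4)
8 → bin 2 (remaining 4)
1 → bin 1 (remaining 3)
9 → bin 3 (remaining 3)
8 → bin 4 (remaining 4)
1 → bin 2 (remaining 3)
7 → bin 5 (remaining 5)
8 → bin 6 (remaining 4)
1 → bin 5 (remaining 4)
7 → bin 7 (remaining 5)
8 → bin 8 (remaining 4)
3 → bin 7 (remaining 2)

8 bins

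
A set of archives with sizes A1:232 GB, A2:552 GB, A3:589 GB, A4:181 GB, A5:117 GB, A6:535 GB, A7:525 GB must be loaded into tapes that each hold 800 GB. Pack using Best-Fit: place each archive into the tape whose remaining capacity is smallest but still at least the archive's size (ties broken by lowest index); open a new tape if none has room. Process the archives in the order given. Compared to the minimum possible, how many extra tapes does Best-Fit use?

0

Best-Fit: [232,552] [589,181] [117,535] [525] → 4 tapes.
Total size 2731 GB; any packing needs at least ⌈2731/800⌉ = 4 tapes.
So 4 is already optimal.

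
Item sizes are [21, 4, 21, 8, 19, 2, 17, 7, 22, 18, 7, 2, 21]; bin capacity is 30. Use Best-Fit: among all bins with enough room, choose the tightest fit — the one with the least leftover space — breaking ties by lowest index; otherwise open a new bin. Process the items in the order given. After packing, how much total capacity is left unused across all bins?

41

21 → bin 1 (remaining 9)
4 → bin 1 (remaining 5)
21 → bin 2 (remaining 9)
8 → bin 2 (remaining 1)
19 → bin 3 (remaining 11)
2 → bin 1 (remaining 3)
17 → bin 4 (remaining 13)
7 → bin 3 (remaining 4)
22 → bin 5 (remaining 8)
18 → bin 6 (remaining 12)
7 → bin 5 (remaining 1)
2 → bin 1 (remaining 1)
21 → bin 7 (remaining 9)
7 bins × 30 = 210; used 169; unused 41.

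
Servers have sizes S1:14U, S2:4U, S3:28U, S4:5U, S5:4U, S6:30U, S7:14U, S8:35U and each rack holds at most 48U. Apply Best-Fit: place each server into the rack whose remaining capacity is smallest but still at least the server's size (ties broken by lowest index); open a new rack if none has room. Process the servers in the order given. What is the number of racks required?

Put S1 (14U) in rack 1; 34U remain.
Put S2 (4U) in rack 1; 30U remain.
Put S3 (28U) in rack 1; 2U remain.
Put S4 (5U) in rack 2; 43U remain.
Put S5 (4U) in rack 2; 39U remain.
Put S6 (30U) in rack 2; 9U remain.
Put S7 (14U) in rack 3; 34U remain.
Put S8 (35U) in rack 4; 13U remain.
Final racks: [14,4,28] [5,4,30] [14] [35].

4 racks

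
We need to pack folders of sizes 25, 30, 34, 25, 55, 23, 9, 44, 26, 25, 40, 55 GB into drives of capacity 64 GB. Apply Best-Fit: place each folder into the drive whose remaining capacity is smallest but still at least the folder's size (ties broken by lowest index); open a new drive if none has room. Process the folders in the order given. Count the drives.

8

drive 1: place 25 GB, 39 GB left
drive 1: place 30 GB, 9 GB left
drive 2: place 34 GB, 30 GB left
drive 2: place 25 GB, 5 GB left
drive 3: place 55 GB, 9 GB left
drive 4: place 23 GB, 41 GB left
drive 1: place 9 GB, 0 GB left
drive 5: place 44 GB, 20 GB left
drive 4: place 26 GB, 15 GB left
drive 6: place 25 GB, 39 GB left
drive 7: place 40 GB, 24 GB left
drive 8: place 55 GB, 9 GB left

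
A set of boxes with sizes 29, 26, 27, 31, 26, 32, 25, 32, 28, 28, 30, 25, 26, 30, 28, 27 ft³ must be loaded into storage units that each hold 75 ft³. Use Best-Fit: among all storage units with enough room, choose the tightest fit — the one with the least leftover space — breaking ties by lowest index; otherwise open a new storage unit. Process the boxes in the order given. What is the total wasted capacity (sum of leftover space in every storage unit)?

150

storage unit 1: place 29 ft³, 46 ft³ left
storage unit 1: place 26 ft³, 20 ft³ left
storage unit 2: place 27 ft³, 48 ft³ left
storage unit 2: place 31 ft³, 17 ft³ left
storage unit 3: place 26 ft³, 49 ft³ left
storage unit 3: place 32 ft³, 17 ft³ left
storage unit 4: place 25 ft³, 50 ft³ left
storage unit 4: place 32 ft³, 18 ft³ left
storage unit 5: place 28 ft³, 47 ft³ left
storage unit 5: place 28 ft³, 19 ft³ left
storage unit 6: place 30 ft³, 45 ft³ left
storage unit 6: place 25 ft³, 20 ft³ left
storage unit 7: place 26 ft³, 49 ft³ left
storage unit 7: place 30 ft³, 19 ft³ left
storage unit 8: place 28 ft³, 47 ft³ left
storage unit 8: place 27 ft³, 20 ft³ left
8 storage units × 75 ft³ = 600 ft³; used 450 ft³; unused 150 ft³.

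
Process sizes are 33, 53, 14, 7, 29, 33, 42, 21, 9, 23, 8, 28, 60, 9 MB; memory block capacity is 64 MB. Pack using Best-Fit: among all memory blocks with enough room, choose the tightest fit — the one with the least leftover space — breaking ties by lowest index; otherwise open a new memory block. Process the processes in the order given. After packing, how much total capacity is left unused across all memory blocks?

33 MB → memory block 1 (remaining 31 MB)
53 MB → memory block 2 (remaining 11 MB)
14 MB → memory block 1 (remaining 17 MB)
7 MB → memory block 2 (remaining 4 MB)
29 MB → memory block 3 (remaining 35 MB)
33 MB → memory block 3 (remaining 2 MB)
42 MB → memory block 4 (remaining 22 MB)
21 MB → memory block 4 (remaining 1 MB)
9 MB → memory block 1 (remaining 8 MB)
23 MB → memory block 5 (remaining 41 MB)
8 MB → memory block 1 (remaining 0 MB)
28 MB → memory block 5 (remaining 13 MB)
60 MB → memory block 6 (remaining 4 MB)
9 MB → memory block 5 (remaining 4 MB)
6 memory blocks × 64 MB = 384 MB; used 369 MB; unused 15 MB.

15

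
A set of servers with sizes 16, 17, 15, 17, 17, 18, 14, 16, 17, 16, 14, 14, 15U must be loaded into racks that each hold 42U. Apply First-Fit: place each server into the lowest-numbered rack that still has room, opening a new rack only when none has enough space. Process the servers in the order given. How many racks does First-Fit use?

7

Put 16U in rack 1; 26U remain.
Put 17U in rack 1; 9U remain.
Put 15U in rack 2; 27U remain.
Put 17U in rack 2; 10U remain.
Put 17U in rack 3; 25U remain.
Put 18U in rack 3; 7U remain.
Put 14U in rack 4; 28U remain.
Put 16U in rack 4; 12U remain.
Put 17U in rack 5; 25U remain.
Put 16U in rack 5; 9U remain.
Put 14U in rack 6; 28U remain.
Put 14U in rack 6; 14U remain.
Put 15U in rack 7; 27U remain.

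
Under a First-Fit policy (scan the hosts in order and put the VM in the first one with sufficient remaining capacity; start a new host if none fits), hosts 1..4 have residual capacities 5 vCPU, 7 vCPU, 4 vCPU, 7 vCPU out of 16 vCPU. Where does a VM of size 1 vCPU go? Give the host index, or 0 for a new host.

1

Hosts with room: host 1 (5 vCPU), host 2 (7 vCPU), host 3 (4 vCPU), host 4 (7 vCPU).
The first with room is host 1.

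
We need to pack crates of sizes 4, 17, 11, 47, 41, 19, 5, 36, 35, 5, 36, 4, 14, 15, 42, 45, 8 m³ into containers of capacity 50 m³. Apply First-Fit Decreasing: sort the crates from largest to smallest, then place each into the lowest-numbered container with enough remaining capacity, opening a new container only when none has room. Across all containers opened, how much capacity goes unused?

16

Sorted descending: 47, 45, 42, 41, 36, 36, 35, 19, 17, 15, 14, 11, 8, 5, 5, 4, 4.
container 1: place 47 m³, 3 m³ left
container 2: place 45 m³, 5 m³ left
container 3: place 42 m³, 8 m³ left
container 4: place 41 m³, 9 m³ left
container 5: place 36 m³, 14 m³ left
container 6: place 36 m³, 14 m³ left
container 7: place 35 m³, 15 m³ left
container 8: place 19 m³, 31 m³ left
container 8: place 17 m³, 14 m³ left
container 7: place 15 m³, 0 m³ left
container 5: place 14 m³, 0 m³ left
container 6: place 11 m³, 3 m³ left
container 3: place 8 m³, 0 m³ left
container 2: place 5 m³, 0 m³ left
container 4: place 5 m³, 4 m³ left
container 4: place 4 m³, 0 m³ left
container 8: place 4 m³, 10 m³ left
8 containers × 50 m³ = 400 m³; used 384 m³; unused 16 m³.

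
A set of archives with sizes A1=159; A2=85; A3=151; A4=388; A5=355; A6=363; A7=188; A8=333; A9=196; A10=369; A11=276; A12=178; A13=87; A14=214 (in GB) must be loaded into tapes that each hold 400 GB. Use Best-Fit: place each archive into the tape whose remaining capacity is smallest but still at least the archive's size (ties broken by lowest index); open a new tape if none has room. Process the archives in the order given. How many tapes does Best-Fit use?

A1 (159 GB) → tape 1 (remaining 241 GB)
A2 (85 GB) → tape 1 (remaining 156 GB)
A3 (151 GB) → tape 1 (remaining 5 GB)
A4 (388 GB) → tape 2 (remaining 12 GB)
A5 (355 GB) → tape 3 (remaining 45 GB)
A6 (363 GB) → tape 4 (remaining 37 GB)
A7 (188 GB) → tape 5 (remaining 212 GB)
A8 (333 GB) → tape 6 (remaining 67 GB)
A9 (196 GB) → tape 5 (remaining 16 GB)
A10 (369 GB) → tape 7 (remaining 31 GB)
A11 (276 GB) → tape 8 (remaining 124 GB)
A12 (178 GB) → tape 9 (remaining 222 GB)
A13 (87 GB) → tape 8 (remaining 37 GB)
A14 (214 GB) → tape 9 (remaining 8 GB)
Final tapes: [159,85,151] [388] [355] [363] [188,196] [333] [369] [276,87] [178,214].

9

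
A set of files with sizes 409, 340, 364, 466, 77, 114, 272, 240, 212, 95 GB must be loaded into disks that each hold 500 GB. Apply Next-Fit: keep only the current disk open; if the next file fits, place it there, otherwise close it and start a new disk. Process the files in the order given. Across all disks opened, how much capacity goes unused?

911

disk 1: place 409 GB, 91 GB left
disk 2: place 340 GB, 160 GB left
disk 3: place 364 GB, 136 GB left
disk 4: place 466 GB, 34 GB left
disk 5: place 77 GB, 423 GB left
disk 5: place 114 GB, 309 GB left
disk 5: place 272 GB, 37 GB left
disk 6: place 240 GB, 260 GB left
disk 6: place 212 GB, 48 GB left
disk 7: place 95 GB, 405 GB left
7 disks × 500 GB = 3500 GB; used 2589 GB; unused 911 GB.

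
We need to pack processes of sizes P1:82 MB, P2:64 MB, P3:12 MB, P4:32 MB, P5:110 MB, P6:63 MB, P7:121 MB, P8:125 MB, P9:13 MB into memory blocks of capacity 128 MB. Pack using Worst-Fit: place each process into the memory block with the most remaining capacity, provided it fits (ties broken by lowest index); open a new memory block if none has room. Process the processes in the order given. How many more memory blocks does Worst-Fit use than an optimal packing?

Worst-Fit: [82] [64,12,32] [110] [63,13] [121] [125] → 6 memory blocks.
Total size 622 MB; any packing needs at least ⌈622/128⌉ = 5 memory blocks.
An optimal packing achieves that bound: [125] [121] [110,13] [82,32,12] [64,63] → 5 memory blocks.
Excess: 6 − 5 = 1.

1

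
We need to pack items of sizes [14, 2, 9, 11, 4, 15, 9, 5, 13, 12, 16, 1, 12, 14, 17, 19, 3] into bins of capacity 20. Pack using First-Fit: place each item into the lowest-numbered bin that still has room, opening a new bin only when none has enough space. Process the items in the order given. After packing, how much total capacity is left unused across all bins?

bin 1: place 14, 6 left
bin 1: place 2, 4 left
bin 2: place 9, 11 left
bin 2: place 11, 0 left
bin 1: place 4, 0 left
bin 3: place 15, 5 left
bin 4: place 9, 11 left
bin 3: place 5, 0 left
bin 5: place 13, 7 left
bin 6: place 12, 8 left
bin 7: place 16, 4 left
bin 4: place 1, 10 left
bin 8: place 12, 8 left
bin 9: place 14, 6 left
bin 10: place 17, 3 left
bin 11: place 19, 1 left
bin 4: place 3, 7 left
11 bins × 20 = 220; used 176; unused 44.

44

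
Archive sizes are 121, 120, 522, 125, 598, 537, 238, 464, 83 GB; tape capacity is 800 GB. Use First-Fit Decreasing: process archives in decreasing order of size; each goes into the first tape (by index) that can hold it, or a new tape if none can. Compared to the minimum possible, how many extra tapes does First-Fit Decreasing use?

First-Fit Decreasing: [598,125] [537,238] [522,121,120] [464,83] → 4 tapes.
Total size 2808 GB; any packing needs at least ⌈2808/800⌉ = 4 tapes.
So 4 is already optimal.

0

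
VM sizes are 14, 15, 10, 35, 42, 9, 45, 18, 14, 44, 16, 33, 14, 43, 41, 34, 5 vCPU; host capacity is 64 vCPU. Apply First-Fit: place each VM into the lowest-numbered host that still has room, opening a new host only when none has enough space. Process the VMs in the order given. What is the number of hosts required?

14 vCPU → host 1 (remaining 50 vCPU)
15 vCPU → host 1 (remaining 35 vCPU)
10 vCPU → host 1 (remaining 25 vCPU)
35 vCPU → host 2 (remaining 29 vCPU)
42 vCPU → host 3 (remaining 22 vCPU)
9 vCPU → host 1 (remaining 16 vCPU)
45 vCPU → host 4 (remaining 19 vCPU)
18 vCPU → host 2 (remaining 11 vCPU)
14 vCPU → host 1 (remaining 2 vCPU)
44 vCPU → host 5 (remaining 20 vCPU)
16 vCPU → host 3 (remaining 6 vCPU)
33 vCPU → host 6 (remaining 31 vCPU)
14 vCPU → host 4 (remaining 5 vCPU)
43 vCPU → host 7 (remaining 21 vCPU)
41 vCPU → host 8 (remaining 23 vCPU)
34 vCPU → host 9 (remaining 30 vCPU)
5 vCPU → host 2 (remaining 6 vCPU)

9 hosts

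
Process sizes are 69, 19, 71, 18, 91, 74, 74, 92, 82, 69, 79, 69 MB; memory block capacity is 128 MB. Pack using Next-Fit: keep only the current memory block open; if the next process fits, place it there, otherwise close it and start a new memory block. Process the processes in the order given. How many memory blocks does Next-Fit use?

10 memory blocks

memory block 1: place 69 MB, 59 MB left
memory block 1: place 19 MB, 40 MB left
memory block 2: place 71 MB, 57 MB left
memory block 2: place 18 MB, 39 MB left
memory block 3: place 91 MB, 37 MB left
memory block 4: place 74 MB, 54 MB left
memory block 5: place 74 MB, 54 MB left
memory block 6: place 92 MB, 36 MB left
memory block 7: place 82 MB, 46 MB left
memory block 8: place 69 MB, 59 MB left
memory block 9: place 79 MB, 49 MB left
memory block 10: place 69 MB, 59 MB left
Final memory blocks: [69,19] [71,18] [91] [74] [74] [92] [82] [69] [79] [69].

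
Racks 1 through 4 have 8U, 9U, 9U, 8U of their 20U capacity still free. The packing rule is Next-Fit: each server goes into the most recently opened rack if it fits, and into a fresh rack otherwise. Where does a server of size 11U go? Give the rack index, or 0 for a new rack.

0

Next-Fit only looks at rack 4, which has 8U free.
11U does not fit, so a new rack is opened.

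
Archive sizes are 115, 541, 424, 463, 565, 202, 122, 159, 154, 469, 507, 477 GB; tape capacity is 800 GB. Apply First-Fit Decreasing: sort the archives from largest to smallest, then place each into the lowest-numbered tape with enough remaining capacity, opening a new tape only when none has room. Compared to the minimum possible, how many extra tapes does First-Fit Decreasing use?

First-Fit Decreasing: [565,202] [541,159] [507,154,122] [477,115] [469] [463] [424] → 7 tapes.
7 archives exceed 400 GB (half the capacity), and no two of those can share a tape, so at least 7 tapes are needed.
So 7 is already optimal.

0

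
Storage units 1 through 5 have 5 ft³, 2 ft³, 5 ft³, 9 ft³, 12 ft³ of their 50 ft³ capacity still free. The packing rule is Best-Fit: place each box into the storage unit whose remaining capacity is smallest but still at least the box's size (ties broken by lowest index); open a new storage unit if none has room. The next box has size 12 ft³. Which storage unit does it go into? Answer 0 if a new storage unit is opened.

5

Storage units with room: storage unit 5 (12 ft³).
Tightest fit is storage unit 5 with 12 ft³ free.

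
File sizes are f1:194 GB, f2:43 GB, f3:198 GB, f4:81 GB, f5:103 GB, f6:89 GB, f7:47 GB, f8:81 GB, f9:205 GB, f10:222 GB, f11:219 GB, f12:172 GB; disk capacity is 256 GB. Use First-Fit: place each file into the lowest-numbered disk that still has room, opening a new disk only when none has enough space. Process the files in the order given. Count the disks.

f1 (194 GB) → disk 1 (remaining 62 GB)
f2 (43 GB) → disk 1 (remaining 19 GB)
f3 (198 GB) → disk 2 (remaining 58 GB)
f4 (81 GB) → disk 3 (remaining 175 GB)
f5 (103 GB) → disk 3 (remaining 72 GB)
f6 (89 GB) → disk 4 (remaining 167 GB)
f7 (47 GB) → disk 2 (remaining 11 GB)
f8 (81 GB) → disk 4 (remaining 86 GB)
f9 (205 GB) → disk 5 (remaining 51 GB)
f10 (222 GB) → disk 6 (remaining 34 GB)
f11 (219 GB) → disk 7 (remaining 37 GB)
f12 (172 GB) → disk 8 (remaining 84 GB)

8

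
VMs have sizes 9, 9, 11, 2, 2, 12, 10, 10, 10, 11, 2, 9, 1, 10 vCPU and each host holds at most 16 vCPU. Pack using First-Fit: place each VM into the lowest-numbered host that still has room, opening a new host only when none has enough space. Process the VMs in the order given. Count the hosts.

9 vCPU → host 1 (remaining 7 vCPU)
9 vCPU → host 2 (remaining 7 vCPU)
11 vCPU → host 3 (remaining 5 vCPU)
2 vCPU → host 1 (remaining 5 vCPU)
2 vCPU → host 1 (remaining 3 vCPU)
12 vCPU → host 4 (remaining 4 vCPU)
10 vCPU → host 5 (remaining 6 vCPU)
10 vCPU → host 6 (remaining 6 vCPU)
10 vCPU → host 7 (remaining 6 vCPU)
11 vCPU → host 8 (remaining 5 vCPU)
2 vCPU → host 1 (remaining 1 vCPU)
9 vCPU → host 9 (remaining 7 vCPU)
1 vCPU → host 1 (remaining 0 vCPU)
10 vCPU → host 10 (remaining 6 vCPU)
Final hosts: [9,2,2,2,1] [9] [11] [12] [10] [10] [10] [11] [9] [10].

10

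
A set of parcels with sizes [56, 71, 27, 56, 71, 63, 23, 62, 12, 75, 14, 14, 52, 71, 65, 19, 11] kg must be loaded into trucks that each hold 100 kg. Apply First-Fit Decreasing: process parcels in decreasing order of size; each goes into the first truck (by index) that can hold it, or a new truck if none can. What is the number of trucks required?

10

Sorted descending: 75, 71, 71, 71, 65, 63, 62, 56, 56, 52, 27, 23, 19, 14, 14, 12, 11.
Put 75 kg in truck 1; 25 kg remain.
Put 71 kg in truck 2; 29 kg remain.
Put 71 kg in truck 3; 29 kg remain.
Put 71 kg in truck 4; 29 kg remain.
Put 65 kg in truck 5; 35 kg remain.
Put 63 kg in truck 6; 37 kg remain.
Put 62 kg in truck 7; 38 kg remain.
Put 56 kg in truck 8; 44 kg remain.
Put 56 kg in truck 9; 44 kg remain.
Put 52 kg in truck 10; 48 kg remain.
Put 27 kg in truck 2; 2 kg remain.
Put 23 kg in truck 1; 2 kg remain.
Put 19 kg in truck 3; 10 kg remain.
Put 14 kg in truck 4; 15 kg remain.
Put 14 kg in truck 4; 1 kg remain.
Put 12 kg in truck 5; 23 kg remain.
Put 11 kg in truck 5; 12 kg remain.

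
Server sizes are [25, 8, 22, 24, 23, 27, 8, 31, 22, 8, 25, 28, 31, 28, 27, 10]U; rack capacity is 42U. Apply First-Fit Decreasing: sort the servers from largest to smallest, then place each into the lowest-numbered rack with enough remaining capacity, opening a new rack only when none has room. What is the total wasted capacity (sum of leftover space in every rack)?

157

Sorted descending: 31, 31, 28, 28, 27, 27, 25, 25, 24, 23, 22, 22, 10, 8, 8, 8.
Put 31U in rack 1; 11U remain.
Put 31U in rack 2; 11U remain.
Put 28U in rack 3; 14U remain.
Put 28U in rack 4; 14U remain.
Put 27U in rack 5; 15U remain.
Put 27U in rack 6; 15U remain.
Put 25U in rack 7; 17U remain.
Put 25U in rack 8; 17U remain.
Put 24U in rack 9; 18U remain.
Put 23U in rack 10; 19U remain.
Put 22U in rack 11; 20U remain.
Put 22U in rack 12; 20U remain.
Put 10U in rack 1; 1U remain.
Put 8U in rack 2; 3U remain.
Put 8U in rack 3; 6U remain.
Put 8U in rack 4; 6U remain.
12 racks × 42U = 504U; used 347U; unused 157U.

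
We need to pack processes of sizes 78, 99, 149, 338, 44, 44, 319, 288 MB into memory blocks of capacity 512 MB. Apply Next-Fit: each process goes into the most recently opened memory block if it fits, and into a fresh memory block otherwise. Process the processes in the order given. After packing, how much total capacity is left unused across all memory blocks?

memory block 1: place 78 MB, 434 MB left
memory block 1: place 99 MB, 335 MB left
memory block 1: place 149 MB, 186 MB left
memory block 2: place 338 MB, 174 MB left
memory block 2: place 44 MB, 130 MB left
memory block 2: place 44 MB, 86 MB left
memory block 3: place 319 MB, 193 MB left
memory block 4: place 288 MB, 224 MB left
4 memory blocks × 512 MB = 2048 MB; used 1359 MB; unused 689 MB.

689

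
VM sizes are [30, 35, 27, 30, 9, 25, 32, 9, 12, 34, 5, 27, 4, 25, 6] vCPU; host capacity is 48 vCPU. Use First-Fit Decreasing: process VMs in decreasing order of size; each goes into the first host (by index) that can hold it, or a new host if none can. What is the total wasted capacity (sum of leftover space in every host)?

Sorted descending: 35, 34, 32, 30, 30, 27, 27, 25, 25, 12, 9, 9, 6, 5, 4.
host 1: place 35 vCPU, 13 vCPU left
host 2: place 34 vCPU, 14 vCPU left
host 3: place 32 vCPU, 16 vCPU left
host 4: place 30 vCPU, 18 vCPU left
host 5: place 30 vCPU, 18 vCPU left
host 6: place 27 vCPU, 21 vCPU left
host 7: place 27 vCPU, 21 vCPU left
host 8: place 25 vCPU, 23 vCPU left
host 9: place 25 vCPU, 23 vCPU left
host 1: place 12 vCPU, 1 vCPU left
host 2: place 9 vCPU, 5 vCPU left
host 3: place 9 vCPU, 7 vCPU left
host 3: place 6 vCPU, 1 vCPU left
host 2: place 5 vCPU, 0 vCPU left
host 4: place 4 vCPU, 14 vCPU left
9 hosts × 48 vCPU = 432 vCPU; used 310 vCPU; unused 122 vCPU.

122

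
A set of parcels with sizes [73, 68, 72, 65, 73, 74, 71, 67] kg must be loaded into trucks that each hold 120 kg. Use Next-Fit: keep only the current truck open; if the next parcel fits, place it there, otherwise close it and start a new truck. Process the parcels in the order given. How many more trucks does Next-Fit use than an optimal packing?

0

Next-Fit: [73] [68] [72] [65] [73] [74] [71] [67] → 8 trucks.
8 parcels exceed 60 kg (half the capacity), and no two of those can share a truck, so at least 8 trucks are needed.
So 8 is already optimal.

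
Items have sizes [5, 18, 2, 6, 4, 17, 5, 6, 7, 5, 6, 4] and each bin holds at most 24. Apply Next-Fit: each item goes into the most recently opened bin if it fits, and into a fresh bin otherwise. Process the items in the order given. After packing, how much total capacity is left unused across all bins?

bin 1: place 5, 19 left
bin 1: place 18, 1 left
bin 2: place 2, 22 left
bin 2: place 6, 16 left
bin 2: place 4, 12 left
bin 3: place 17, 7 left
bin 3: place 5, 2 left
bin 4: place 6, 18 left
bin 4: place 7, 11 left
bin 4: place 5, 6 left
bin 4: place 6, 0 left
bin 5: place 4, 20 left
5 bins × 24 = 120; used 85; unused 35.

35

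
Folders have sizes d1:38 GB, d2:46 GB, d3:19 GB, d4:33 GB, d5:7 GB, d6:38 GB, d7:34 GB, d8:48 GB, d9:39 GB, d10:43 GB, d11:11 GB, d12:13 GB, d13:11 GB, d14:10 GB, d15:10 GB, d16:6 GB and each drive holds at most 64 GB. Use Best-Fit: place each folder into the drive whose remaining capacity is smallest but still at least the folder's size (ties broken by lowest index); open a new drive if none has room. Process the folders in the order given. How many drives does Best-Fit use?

8

d1 (38 GB) → drive 1 (remaining 26 GB)
d2 (46 GB) → drive 2 (remaining 18 GB)
d3 (19 GB) → drive 1 (remaining 7 GB)
d4 (33 GB) → drive 3 (remaining 31 GB)
d5 (7 GB) → drive 1 (remaining 0 GB)
d6 (38 GB) → drive 4 (remaining 26 GB)
d7 (34 GB) → drive 5 (remaining 30 GB)
d8 (48 GB) → drive 6 (remaining 16 GB)
d9 (39 GB) → drive 7 (remaining 25 GB)
d10 (43 GB) → drive 8 (remaining 21 GB)
d11 (11 GB) → drive 6 (remaining 5 GB)
d12 (13 GB) → drive 2 (remaining 5 GB)
d13 (11 GB) → drive 8 (remaining 10 GB)
d14 (10 GB) → drive 8 (remaining 0 GB)
d15 (10 GB) → drive 7 (remaining 15 GB)
d16 (6 GB) → drive 7 (remaining 9 GB)
Final drives: [38,19,7] [46,13] [33] [38] [34] [48,11] [39,10,6] [43,11,10].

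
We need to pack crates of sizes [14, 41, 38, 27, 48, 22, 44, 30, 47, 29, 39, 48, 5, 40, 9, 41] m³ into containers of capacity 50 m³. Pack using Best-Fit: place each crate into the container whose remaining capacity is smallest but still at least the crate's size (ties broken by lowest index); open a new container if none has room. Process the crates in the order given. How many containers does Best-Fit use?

13 containers

14 m³ → container 1 (remaining 36 m³)
41 m³ → container 2 (remaining 9 m³)
38 m³ → container 3 (remaining 12 m³)
27 m³ → container 1 (remaining 9 m³)
48 m³ → container 4 (remaining 2 m³)
22 m³ → container 5 (remaining 28 m³)
44 m³ → container 6 (remaining 6 m³)
30 m³ → container 7 (remaining 20 m³)
47 m³ → container 8 (remaining 3 m³)
29 m³ → container 9 (remaining 21 m³)
39 m³ → container 10 (remaining 11 m³)
48 m³ → container 11 (remaining 2 m³)
5 m³ → container 6 (remaining 1 m³)
40 m³ → container 12 (remaining 10 m³)
9 m³ → container 1 (remaining 0 m³)
41 m³ → container 13 (remaining 9 m³)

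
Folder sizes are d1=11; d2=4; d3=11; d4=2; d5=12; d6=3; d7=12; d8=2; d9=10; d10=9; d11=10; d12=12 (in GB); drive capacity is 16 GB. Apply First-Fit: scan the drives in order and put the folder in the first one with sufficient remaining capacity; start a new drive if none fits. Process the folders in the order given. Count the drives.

8

Put d1 (11 GB) in drive 1; 5 GB remain.
Put d2 (4 GB) in drive 1; 1 GB remain.
Put d3 (11 GB) in drive 2; 5 GB remain.
Put d4 (2 GB) in drive 2; 3 GB remain.
Put d5 (12 GB) in drive 3; 4 GB remain.
Put d6 (3 GB) in drive 2; 0 GB remain.
Put d7 (12 GB) in drive 4; 4 GB remain.
Put d8 (2 GB) in drive 3; 2 GB remain.
Put d9 (10 GB) in drive 5; 6 GB remain.
Put d10 (9 GB) in drive 6; 7 GB remain.
Put d11 (10 GB) in drive 7; 6 GB remain.
Put d12 (12 GB) in drive 8; 4 GB remain.
Final drives: [11,4] [11,2,3] [12,2] [12] [10] [9] [10] [12].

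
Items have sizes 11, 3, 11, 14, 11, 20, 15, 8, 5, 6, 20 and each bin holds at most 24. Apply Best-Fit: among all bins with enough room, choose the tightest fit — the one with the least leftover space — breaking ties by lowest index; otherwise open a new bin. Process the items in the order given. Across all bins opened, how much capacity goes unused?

Put 11 in bin 1; 13 remain.
Put 3 in bin 1; 10 remain.
Put 11 in bin 2; 13 remain.
Put 14 in bin 3; 10 remain.
Put 11 in bin 2; 2 remain.
Put 20 in bin 4; 4 remain.
Put 15 in bin 5; 9 remain.
Put 8 in bin 5; 1 remain.
Put 5 in bin 1; 5 remain.
Put 6 in bin 3; 4 remain.
Put 20 in bin 6; 4 remain.
6 bins × 24 = 144; used 124; unused 20.

20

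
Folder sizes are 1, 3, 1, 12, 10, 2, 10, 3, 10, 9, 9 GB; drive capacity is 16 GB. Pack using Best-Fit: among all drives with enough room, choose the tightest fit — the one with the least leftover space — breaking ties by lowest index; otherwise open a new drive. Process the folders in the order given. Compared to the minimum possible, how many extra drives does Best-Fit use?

0

Best-Fit: [1,3,1,10] [12,2] [10,3] [10] [9] [9] → 6 drives.
6 folders exceed 8 GB (half the capacity), and no two of those can share a drive, so at least 6 drives are needed.
So 6 is already optimal.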